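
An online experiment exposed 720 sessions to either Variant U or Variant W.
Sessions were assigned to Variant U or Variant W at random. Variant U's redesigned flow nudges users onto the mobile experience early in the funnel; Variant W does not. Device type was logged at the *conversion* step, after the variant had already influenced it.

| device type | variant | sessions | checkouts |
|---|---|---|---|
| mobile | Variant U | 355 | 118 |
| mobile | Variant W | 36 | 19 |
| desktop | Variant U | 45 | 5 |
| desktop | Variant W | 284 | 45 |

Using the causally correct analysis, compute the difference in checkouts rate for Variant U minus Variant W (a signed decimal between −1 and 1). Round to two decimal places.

Variant W is higher inside every device type stratum but Variant U is higher in aggregate. Whether to stratify depends on how device type relates to the variant.
Device type here is a post-treatment variable shaped by the variant; conditioning on it would introduce bias rather than remove it. The overall comparison is the causal one.
The causal difference is the pooled difference: 0.307 − 0.200 = +0.107.

+0.11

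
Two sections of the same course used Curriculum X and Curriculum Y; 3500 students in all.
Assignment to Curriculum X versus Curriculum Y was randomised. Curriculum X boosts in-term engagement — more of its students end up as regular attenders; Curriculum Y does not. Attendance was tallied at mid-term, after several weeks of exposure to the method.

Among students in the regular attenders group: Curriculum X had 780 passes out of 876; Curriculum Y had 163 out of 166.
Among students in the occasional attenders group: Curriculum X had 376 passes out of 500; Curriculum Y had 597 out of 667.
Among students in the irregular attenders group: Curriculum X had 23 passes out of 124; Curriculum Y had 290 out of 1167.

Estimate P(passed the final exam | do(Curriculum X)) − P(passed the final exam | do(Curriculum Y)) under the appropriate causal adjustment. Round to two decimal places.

Because the teaching method influences mid-term attendance, mid-term attendance is a post-treatment mediator, not a confounder. Stratifying on it would bias the estimate; the causal effect is the crude pooled difference.
The causal difference is the pooled difference: 0.786 − 0.525 = +0.261.

+0.26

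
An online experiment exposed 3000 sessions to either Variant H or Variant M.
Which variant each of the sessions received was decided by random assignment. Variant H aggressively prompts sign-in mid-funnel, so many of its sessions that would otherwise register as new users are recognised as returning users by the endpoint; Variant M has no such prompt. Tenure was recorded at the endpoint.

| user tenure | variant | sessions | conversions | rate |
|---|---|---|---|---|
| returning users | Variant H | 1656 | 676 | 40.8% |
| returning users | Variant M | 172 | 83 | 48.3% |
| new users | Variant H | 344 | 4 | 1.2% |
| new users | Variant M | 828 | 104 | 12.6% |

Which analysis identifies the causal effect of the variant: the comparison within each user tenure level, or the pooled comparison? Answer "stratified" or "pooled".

pooled

The distribution of user tenure is itself part of what the variant does — it is an intermediate outcome. Holding it fixed would remove that part of the effect; the total effect is the pooled difference.
Pooled: Variant H 34.0% vs Variant M 18.7%; Variant H is higher overall.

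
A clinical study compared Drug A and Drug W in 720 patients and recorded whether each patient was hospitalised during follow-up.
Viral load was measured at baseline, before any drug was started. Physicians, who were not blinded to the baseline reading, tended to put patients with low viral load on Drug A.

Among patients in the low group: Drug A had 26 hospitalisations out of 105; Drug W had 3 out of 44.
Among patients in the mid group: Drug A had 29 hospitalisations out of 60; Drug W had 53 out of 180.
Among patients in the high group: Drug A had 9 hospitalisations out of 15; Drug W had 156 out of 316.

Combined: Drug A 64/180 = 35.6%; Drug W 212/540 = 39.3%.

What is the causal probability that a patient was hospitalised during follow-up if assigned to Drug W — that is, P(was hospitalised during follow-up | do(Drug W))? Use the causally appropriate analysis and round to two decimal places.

0.34

The imbalance in viral load arose from how patients were allocated, not from anything the drug did; and viral load independently affects the outcome. The pooled gap is confounded — condition on viral load.
Standardising Drug W to the population viral load mix: 0.207·3/44 + 0.333·53/180 + 0.460·156/316 = 0.339.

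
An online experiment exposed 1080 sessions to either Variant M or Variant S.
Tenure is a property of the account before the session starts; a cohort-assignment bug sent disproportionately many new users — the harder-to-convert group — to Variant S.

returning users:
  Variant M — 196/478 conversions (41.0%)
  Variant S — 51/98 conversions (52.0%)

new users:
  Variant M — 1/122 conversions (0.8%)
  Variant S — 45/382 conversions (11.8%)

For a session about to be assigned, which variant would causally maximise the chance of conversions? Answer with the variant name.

Variant S

Within every user tenure level Variant S has the higher rate, yet pooled Variant M does — Simpson's reversal.
Here user tenure is a common cause — it drives both which variant a case falls under and the outcome. The crude comparison mixes populations; the stratum-specific rates are the causally relevant ones.
Within each level — returning users: 41.0% vs 52.0%; new users: 0.8% vs 11.8% — Variant S is higher every time.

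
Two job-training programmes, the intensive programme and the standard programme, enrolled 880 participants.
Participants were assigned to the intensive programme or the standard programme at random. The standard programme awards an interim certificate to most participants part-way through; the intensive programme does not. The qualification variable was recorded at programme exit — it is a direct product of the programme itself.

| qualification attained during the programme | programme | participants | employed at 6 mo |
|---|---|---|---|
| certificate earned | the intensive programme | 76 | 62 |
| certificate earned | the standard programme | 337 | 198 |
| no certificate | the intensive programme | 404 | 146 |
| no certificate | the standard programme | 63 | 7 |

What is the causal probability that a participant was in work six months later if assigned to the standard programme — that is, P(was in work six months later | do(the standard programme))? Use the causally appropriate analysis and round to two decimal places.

The stratified and pooled comparisons disagree (the intensive programme wins within each qualification attained during the programme; the standard programme wins overall), so the answer turns on the causal role of qualification attained during the programme.
Qualification attained during the programme lies on the pathway programme → qualification attained during the programme → outcome, so adjusting for it blocks the indirect effect. For the total causal effect of programme, use the unadjusted pooled rates.
So P(outcome | do(the standard programme)) is just the pooled rate for the standard programme: 205/400 = 0.512.

0.51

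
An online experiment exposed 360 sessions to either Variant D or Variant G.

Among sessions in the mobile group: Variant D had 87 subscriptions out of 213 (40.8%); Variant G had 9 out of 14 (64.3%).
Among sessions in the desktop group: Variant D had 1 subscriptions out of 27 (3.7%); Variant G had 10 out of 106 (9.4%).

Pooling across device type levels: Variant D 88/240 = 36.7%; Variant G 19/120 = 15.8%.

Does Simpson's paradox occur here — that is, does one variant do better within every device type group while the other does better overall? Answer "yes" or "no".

yes

Within each device type level (mobile 40.8% vs 64.3%; desktop 3.7% vs 9.4%), Variant G has the higher rate every time. Pooled: 36.7% vs 15.8% — Variant D has the higher rate overall. The two comparisons disagree.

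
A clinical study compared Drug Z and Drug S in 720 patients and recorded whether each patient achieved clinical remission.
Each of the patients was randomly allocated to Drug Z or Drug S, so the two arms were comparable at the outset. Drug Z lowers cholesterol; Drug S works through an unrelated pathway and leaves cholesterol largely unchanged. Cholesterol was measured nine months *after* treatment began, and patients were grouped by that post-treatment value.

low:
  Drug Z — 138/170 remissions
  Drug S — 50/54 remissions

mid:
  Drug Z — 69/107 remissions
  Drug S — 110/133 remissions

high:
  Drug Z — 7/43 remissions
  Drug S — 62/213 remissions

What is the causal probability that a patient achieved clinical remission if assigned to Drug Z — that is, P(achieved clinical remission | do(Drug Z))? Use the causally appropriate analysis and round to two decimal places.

0.67

Drug S is higher inside every cholesterol stratum but Drug Z is higher in aggregate. Whether to stratify depends on how cholesterol relates to the drug.
Cholesterol lies on the pathway drug → cholesterol → outcome, so adjusting for it blocks the indirect effect. For the total causal effect of drug, use the unadjusted pooled rates.
So P(outcome | do(Drug Z)) is just the pooled rate for Drug Z: 214/320 = 0.669.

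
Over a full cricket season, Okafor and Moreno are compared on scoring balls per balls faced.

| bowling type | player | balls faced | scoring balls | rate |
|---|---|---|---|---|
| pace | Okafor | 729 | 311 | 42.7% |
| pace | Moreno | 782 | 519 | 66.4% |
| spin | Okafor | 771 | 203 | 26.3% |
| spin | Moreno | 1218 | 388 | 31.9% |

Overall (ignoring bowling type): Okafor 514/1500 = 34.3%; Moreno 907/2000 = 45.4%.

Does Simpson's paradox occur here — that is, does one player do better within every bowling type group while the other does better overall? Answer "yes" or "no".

no

Within each bowling type level (pace 42.7% vs 66.4%; spin 26.3% vs 31.9%), Moreno has the higher rate every time. Pooled: 34.3% vs 45.4% — Moreno has the higher rate overall. They agree.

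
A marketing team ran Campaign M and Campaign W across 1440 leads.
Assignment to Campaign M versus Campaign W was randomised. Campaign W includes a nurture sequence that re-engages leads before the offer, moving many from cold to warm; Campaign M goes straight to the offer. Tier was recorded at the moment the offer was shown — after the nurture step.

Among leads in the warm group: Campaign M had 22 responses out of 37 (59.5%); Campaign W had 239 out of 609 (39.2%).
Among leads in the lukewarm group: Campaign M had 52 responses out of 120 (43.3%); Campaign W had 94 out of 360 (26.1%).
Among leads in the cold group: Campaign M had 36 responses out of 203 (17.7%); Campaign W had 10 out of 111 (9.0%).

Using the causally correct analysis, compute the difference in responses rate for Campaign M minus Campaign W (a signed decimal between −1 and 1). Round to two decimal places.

-0.01

Engagement tier is downstream of the campaign. One should not condition on a consequence of treatment, so the overall rates are the right comparison.
The causal difference is the pooled difference: 0.306 − 0.318 = -0.012.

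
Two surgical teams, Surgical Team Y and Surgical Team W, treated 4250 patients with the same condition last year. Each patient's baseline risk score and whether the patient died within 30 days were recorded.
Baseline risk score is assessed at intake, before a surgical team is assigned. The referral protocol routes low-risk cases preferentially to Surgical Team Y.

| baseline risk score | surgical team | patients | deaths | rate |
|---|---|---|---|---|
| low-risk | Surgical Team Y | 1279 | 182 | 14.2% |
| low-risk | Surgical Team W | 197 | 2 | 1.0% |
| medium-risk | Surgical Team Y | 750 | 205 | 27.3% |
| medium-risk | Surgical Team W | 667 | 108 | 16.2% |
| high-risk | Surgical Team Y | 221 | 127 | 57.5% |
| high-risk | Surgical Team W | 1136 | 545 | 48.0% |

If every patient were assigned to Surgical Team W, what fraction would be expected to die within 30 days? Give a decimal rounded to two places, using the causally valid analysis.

The baseline risk score-specific comparison favours Surgical Team W throughout, but the pooled figures favour Surgical Team Y. The question is whether to condition on baseline risk score.
Baseline risk score is set before the surgical team has any effect — it is not caused by the surgical team — and it independently drives the outcome. That makes it a confounder, so the causal comparison is within baseline risk score levels.
Standardising Surgical Team W to the population baseline risk score mix: 0.347·2/197 + 0.333·108/667 + 0.319·545/1136 = 0.211.

0.21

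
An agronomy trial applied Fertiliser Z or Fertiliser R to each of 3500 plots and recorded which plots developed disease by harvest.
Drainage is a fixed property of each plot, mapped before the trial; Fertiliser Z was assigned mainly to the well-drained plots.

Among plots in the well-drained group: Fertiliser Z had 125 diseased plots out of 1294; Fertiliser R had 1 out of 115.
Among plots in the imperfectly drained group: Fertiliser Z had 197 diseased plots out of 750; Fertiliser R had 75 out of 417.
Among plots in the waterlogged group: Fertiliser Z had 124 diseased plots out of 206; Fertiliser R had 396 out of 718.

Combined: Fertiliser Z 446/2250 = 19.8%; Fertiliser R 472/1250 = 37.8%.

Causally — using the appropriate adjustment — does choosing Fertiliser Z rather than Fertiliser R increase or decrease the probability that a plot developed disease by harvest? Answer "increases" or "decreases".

The field drainage-specific comparison favours Fertiliser R throughout, but the pooled figures favour Fertiliser Z. The question is whether to condition on field drainage.
Field drainage is set before the fertiliser has any effect — it is not caused by the fertiliser — and it independently drives the outcome. That makes it a confounder, so the causal comparison is within field drainage levels.
Within each level — well-drained: 9.7% vs 0.9%; imperfectly drained: 26.3% vs 18.0%; waterlogged: 60.2% vs 55.2% — Fertiliser R is lower every time.

increases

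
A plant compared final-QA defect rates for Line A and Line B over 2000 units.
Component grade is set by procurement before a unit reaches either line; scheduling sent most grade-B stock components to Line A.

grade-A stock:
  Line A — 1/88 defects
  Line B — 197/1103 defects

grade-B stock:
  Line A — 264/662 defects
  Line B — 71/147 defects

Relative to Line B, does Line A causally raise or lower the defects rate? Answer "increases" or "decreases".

Line A is lower inside every component grade stratum but Line B is lower in aggregate. Whether to stratify depends on how component grade relates to the line.
Nothing the line does changes component grade; the imbalance is an allocation artefact. With component grade also predicting the outcome, the pooled figure is confounded, and the within-stratum comparison is the causal one.
Within each level — grade-A stock: 1.1% vs 17.9%; grade-B stock: 39.9% vs 48.3% — Line A is lower every time.

decreases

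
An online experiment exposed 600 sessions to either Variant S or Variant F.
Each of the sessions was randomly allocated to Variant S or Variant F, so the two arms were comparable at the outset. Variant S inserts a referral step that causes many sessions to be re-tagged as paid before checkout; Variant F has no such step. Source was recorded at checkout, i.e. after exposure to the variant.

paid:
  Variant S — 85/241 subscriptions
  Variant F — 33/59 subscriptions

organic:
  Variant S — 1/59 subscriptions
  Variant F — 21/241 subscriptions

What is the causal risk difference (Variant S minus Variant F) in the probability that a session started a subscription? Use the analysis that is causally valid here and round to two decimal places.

+0.11

The traffic source-specific comparison favours Variant F throughout, but the pooled figures favour Variant S. The question is whether to condition on traffic source.
Traffic source lies on the pathway variant → traffic source → outcome, so adjusting for it blocks the indirect effect. For the total causal effect of variant, use the unadjusted pooled rates.
The causal difference is the pooled difference: 0.287 − 0.180 = +0.107.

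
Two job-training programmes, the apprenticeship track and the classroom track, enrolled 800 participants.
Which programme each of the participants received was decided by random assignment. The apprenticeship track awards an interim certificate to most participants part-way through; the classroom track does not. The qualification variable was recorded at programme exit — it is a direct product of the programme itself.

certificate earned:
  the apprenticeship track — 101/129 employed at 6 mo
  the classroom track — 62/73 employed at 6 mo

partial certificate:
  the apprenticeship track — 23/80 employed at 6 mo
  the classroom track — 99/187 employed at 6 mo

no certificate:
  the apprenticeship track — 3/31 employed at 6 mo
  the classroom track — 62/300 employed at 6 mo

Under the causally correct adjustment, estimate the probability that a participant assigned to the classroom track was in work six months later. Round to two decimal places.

0.40

the classroom track is higher inside every qualification attained during the programme stratum but the apprenticeship track is higher in aggregate. Whether to stratify depends on how qualification attained during the programme relates to the programme.
Stratifying would compare programmes among participants the programmes themselves sorted into qualification attained during the programme groups — a form of selection on an intermediate. The unconditioned pooled rates give the total causal effect.
So P(outcome | do(the classroom track)) is just the pooled rate for the classroom track: 223/560 = 0.398.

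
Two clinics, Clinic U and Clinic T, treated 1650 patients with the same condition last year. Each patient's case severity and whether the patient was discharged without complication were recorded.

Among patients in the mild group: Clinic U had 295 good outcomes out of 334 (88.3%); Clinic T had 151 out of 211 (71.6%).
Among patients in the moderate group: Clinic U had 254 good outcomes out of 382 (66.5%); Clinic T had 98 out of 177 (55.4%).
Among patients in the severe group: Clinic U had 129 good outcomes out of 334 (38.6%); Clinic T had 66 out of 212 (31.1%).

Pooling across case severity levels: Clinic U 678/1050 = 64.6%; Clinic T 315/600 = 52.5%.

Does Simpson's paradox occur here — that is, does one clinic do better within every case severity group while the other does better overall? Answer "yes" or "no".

no

Within each case severity level (mild 88.3% vs 71.6%; moderate 66.5% vs 55.4%; severe 38.6% vs 31.1%), Clinic U has the higher rate every time. Pooled: 64.6% vs 52.5% — Clinic U has the higher rate overall. They agree.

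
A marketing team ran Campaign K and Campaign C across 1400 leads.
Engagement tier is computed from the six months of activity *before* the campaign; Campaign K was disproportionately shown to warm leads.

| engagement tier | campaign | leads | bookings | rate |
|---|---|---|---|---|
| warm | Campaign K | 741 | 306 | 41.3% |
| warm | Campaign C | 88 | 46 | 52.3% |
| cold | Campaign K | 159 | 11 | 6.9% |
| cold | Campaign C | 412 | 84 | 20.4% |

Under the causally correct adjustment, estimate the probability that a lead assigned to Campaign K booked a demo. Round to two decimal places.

0.27

Within every engagement tier level Campaign C has the higher rate, yet pooled Campaign K does — Simpson's reversal.
Engagement tier satisfies the back-door criterion: it is not a descendant of the campaign, and it blocks the spurious path from campaign to outcome. Adjusting for it (i.e., using the within-engagement tier rates) gives the causal effect.
Standardising Campaign K to the population engagement tier mix: 0.592·306/741 + 0.408·11/159 = 0.273.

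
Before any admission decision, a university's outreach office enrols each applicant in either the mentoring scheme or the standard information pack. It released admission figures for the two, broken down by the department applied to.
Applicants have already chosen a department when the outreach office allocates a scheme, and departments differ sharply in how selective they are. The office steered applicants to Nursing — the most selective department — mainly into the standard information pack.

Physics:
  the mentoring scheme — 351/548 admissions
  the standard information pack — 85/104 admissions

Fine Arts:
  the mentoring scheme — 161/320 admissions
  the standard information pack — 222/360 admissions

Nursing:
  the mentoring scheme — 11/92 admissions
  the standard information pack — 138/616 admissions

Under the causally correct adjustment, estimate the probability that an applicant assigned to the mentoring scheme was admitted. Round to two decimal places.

Within every department level the standard information pack has the higher rate, yet pooled the mentoring scheme does — Simpson's reversal.
Department differs across outreach schemes for reasons unrelated to any effect of the outreach scheme itself, and it separately predicts the outcome — a classic confounder. We must compare within department levels.
Standardising the mentoring scheme to the population department mix: 0.320·351/548 + 0.333·161/320 + 0.347·11/92 = 0.414.

0.41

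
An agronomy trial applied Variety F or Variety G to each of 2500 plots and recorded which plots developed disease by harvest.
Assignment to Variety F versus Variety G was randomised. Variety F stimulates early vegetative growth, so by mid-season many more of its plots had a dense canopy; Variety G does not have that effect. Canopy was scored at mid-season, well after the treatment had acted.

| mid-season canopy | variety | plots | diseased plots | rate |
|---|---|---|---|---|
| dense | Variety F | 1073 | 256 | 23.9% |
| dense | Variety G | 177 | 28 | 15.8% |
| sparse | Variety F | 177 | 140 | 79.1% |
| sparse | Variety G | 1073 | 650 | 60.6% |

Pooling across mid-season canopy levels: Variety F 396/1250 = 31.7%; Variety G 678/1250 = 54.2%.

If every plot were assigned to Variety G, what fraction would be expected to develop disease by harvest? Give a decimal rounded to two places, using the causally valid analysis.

0.54

Mid-season canopy here is a post-treatment variable shaped by the variety; conditioning on it would introduce bias rather than remove it. The overall comparison is the causal one.
So P(outcome | do(Variety G)) is just the pooled rate for Variety G: 678/1250 = 0.542.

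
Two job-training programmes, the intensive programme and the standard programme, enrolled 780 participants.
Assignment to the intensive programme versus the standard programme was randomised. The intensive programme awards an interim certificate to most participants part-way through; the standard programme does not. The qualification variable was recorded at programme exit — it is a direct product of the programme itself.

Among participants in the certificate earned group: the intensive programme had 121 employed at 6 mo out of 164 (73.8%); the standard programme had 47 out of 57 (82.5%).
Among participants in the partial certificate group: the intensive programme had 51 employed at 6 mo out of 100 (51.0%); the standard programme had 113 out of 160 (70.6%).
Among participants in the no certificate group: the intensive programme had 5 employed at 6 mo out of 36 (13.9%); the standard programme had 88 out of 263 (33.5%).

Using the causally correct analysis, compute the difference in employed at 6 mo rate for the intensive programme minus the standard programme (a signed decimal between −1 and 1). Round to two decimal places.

The qualification attained during the programme-specific comparison favours the standard programme throughout, but the pooled figures favour the intensive programme. The question is whether to condition on qualification attained during the programme.
Qualification attained during the programme is downstream of the programme. One should not condition on a consequence of treatment, so the overall rates are the right comparison.
The causal difference is the pooled difference: 0.590 − 0.517 = +0.073.

+0.07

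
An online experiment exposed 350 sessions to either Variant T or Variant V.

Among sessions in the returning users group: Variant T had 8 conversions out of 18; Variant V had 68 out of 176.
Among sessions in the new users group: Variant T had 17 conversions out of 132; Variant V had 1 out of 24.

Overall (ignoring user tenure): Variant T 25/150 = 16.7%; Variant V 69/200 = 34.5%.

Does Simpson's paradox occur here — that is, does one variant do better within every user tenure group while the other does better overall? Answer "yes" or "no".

Within each user tenure level (returning users 44.4% vs 38.6%; new users 12.9% vs 4.2%), Variant T has the higher rate every time. Pooled: 16.7% vs 34.5% — Variant V has the higher rate overall. The two comparisons disagree.

yes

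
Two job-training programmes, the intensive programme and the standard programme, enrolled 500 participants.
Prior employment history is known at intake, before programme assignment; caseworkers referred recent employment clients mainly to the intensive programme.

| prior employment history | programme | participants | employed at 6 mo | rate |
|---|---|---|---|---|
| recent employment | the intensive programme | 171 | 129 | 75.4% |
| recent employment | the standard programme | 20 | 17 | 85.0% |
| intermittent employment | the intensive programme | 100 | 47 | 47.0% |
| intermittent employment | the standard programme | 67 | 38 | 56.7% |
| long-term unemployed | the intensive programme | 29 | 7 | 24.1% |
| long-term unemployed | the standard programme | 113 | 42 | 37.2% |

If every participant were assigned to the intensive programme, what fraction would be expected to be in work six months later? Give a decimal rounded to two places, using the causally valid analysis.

Prior employment history differs across programmes for reasons unrelated to any effect of the programme itself, and it separately predicts the outcome — a classic confounder. We must compare within prior employment history levels.
Standardising the intensive programme to the population prior employment history mix: 0.382·129/171 + 0.334·47/100 + 0.284·7/29 = 0.514.

0.51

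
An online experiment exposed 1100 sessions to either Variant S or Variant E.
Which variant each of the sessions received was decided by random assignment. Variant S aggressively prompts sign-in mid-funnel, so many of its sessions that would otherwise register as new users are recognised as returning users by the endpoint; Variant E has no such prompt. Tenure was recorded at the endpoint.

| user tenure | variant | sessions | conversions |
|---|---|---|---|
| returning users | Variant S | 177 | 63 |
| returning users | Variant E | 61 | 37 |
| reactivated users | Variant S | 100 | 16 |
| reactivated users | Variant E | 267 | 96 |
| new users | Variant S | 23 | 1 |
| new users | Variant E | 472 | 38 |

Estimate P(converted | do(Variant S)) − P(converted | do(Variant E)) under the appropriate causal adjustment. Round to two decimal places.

+0.05

User tenure is recorded after the variant and is itself shifted by it — it sits on the causal path from variant to outcome. Conditioning on a mediator would strip out part of the effect we want; the pooled comparison gives the total causal effect.
The causal difference is the pooled difference: 0.267 − 0.214 = +0.053.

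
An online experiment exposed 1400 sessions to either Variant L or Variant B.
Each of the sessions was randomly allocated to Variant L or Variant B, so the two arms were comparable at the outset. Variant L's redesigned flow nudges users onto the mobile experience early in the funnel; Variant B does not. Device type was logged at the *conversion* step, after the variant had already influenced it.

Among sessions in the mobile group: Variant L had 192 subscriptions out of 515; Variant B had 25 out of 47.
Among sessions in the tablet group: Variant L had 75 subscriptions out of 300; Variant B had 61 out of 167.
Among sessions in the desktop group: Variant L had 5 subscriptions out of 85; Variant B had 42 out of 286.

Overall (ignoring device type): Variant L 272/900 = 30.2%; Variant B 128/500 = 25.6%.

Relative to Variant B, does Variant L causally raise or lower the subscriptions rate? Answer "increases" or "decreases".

Within every device type level Variant B has the higher rate, yet pooled Variant L does — Simpson's reversal.
Device type lies on the pathway variant → device type → outcome, so adjusting for it blocks the indirect effect. For the total causal effect of variant, use the unadjusted pooled rates.
Pooled: Variant L 30.2% vs Variant B 25.6%; Variant L is higher overall.

increases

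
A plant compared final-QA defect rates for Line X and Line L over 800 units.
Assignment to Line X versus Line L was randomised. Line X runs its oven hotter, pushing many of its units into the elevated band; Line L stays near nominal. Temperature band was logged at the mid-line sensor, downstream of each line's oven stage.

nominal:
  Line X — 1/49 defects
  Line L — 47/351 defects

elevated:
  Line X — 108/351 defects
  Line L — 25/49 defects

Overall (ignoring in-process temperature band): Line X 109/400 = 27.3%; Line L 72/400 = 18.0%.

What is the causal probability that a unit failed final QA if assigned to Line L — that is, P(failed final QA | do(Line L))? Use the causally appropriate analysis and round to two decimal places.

The in-process temperature band-specific comparison favours Line X throughout, but the pooled figures favour Line L. The question is whether to condition on in-process temperature band.
In-process temperature band is downstream of the line. One should not condition on a consequence of treatment, so the overall rates are the right comparison.
So P(outcome | do(Line L)) is just the pooled rate for Line L: 72/400 = 0.180.

0.18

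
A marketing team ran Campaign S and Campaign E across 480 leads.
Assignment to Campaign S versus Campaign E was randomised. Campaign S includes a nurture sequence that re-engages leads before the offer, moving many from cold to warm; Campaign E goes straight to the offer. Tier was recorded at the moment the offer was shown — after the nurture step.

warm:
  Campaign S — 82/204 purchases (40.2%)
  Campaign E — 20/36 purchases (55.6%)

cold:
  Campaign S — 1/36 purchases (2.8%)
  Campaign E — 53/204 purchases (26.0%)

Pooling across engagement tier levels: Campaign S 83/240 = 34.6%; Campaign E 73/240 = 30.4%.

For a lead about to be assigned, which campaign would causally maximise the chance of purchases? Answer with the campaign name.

Campaign S

Engagement tier is recorded after the campaign and is itself shifted by it — it sits on the causal path from campaign to outcome. Conditioning on a mediator would strip out part of the effect we want; the pooled comparison gives the total causal effect.
Pooled: Campaign S 34.6% vs Campaign E 30.4%; Campaign S is higher overall.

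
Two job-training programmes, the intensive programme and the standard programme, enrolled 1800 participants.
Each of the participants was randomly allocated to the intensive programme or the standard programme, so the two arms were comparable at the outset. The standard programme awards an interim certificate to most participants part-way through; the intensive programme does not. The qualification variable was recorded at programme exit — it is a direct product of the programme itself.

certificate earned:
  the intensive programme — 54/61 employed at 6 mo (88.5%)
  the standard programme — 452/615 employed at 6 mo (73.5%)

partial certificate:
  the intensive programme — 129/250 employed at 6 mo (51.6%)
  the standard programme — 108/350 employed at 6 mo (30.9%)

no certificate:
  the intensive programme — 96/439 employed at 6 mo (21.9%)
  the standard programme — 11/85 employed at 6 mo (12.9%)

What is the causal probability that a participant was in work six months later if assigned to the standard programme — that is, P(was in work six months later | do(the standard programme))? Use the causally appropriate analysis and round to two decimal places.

Qualification attained during the programme is recorded after the programme and is itself shifted by it — it sits on the causal path from programme to outcome. Conditioning on a mediator would strip out part of the effect we want; the pooled comparison gives the total causal effect.
So P(outcome | do(the standard programme)) is just the pooled rate for the standard programme: 571/1050 = 0.544.

0.54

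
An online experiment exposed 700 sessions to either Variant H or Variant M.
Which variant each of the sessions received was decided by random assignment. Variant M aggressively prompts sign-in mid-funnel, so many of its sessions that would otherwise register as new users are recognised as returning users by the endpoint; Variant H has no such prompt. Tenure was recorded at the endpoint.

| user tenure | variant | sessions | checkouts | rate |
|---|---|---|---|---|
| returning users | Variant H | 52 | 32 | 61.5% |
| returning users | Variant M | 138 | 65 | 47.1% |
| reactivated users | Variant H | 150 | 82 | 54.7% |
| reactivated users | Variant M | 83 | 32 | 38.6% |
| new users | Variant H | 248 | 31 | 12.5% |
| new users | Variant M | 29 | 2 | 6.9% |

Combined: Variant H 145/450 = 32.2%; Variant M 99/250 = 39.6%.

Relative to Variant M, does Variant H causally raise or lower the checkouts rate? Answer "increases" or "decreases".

decreases

User tenure lies on the pathway variant → user tenure → outcome, so adjusting for it blocks the indirect effect. For the total causal effect of variant, use the unadjusted pooled rates.
Pooled: Variant H 32.2% vs Variant M 39.6%; Variant M is higher overall.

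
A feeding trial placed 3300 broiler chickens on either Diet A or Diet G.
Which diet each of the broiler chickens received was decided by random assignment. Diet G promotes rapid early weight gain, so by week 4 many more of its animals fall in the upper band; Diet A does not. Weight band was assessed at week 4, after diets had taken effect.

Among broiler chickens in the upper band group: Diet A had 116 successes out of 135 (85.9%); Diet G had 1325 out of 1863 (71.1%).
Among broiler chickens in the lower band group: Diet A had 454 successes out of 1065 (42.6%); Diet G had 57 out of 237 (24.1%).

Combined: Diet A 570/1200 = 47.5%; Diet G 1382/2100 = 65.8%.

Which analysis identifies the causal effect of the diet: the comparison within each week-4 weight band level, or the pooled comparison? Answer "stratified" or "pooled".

Stratifying would compare diets among broiler chickens the diets themselves sorted into week-4 weight band groups — a form of selection on an intermediate. The unconditioned pooled rates give the total causal effect.
Pooled: Diet A 47.5% vs Diet G 65.8%; Diet G is higher overall.

pooled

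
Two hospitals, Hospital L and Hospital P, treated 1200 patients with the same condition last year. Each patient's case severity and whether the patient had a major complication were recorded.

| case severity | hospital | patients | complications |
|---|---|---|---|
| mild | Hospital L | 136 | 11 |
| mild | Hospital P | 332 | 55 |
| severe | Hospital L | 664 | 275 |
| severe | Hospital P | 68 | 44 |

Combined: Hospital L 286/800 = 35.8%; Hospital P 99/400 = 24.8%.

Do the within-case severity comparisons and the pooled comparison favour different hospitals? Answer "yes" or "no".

Within each case severity level (mild 8.1% vs 16.6%; severe 41.4% vs 64.7%), Hospital L has the lower rate every time. Pooled: 35.8% vs 24.8% — Hospital P has the lower rate overall. The two comparisons disagree.

yes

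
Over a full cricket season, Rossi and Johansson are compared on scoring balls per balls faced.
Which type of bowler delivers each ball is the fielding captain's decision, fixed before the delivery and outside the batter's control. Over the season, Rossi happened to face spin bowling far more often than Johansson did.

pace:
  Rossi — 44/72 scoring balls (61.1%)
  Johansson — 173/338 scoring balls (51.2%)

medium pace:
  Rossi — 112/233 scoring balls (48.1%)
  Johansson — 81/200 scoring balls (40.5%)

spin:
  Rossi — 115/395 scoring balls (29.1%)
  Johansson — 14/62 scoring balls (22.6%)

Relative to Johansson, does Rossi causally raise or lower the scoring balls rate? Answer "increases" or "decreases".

The imbalance in bowling type arose from how balls faced were allocated, not from anything the player did; and bowling type independently affects the outcome. The pooled gap is confounded — condition on bowling type.
Within each level — pace: 61.1% vs 51.2%; medium pace: 48.1% vs 40.5%; spin: 29.1% vs 22.6% — Rossi is higher every time.

increases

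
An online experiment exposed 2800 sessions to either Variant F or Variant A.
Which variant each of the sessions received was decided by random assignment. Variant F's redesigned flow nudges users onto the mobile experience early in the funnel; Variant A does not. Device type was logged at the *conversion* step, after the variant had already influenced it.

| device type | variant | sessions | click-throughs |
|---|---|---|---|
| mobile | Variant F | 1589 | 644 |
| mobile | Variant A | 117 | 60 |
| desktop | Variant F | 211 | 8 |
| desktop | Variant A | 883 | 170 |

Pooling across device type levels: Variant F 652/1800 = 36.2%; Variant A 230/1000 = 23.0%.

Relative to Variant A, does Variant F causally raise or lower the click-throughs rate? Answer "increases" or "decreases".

increases

Within every device type level Variant A has the higher rate, yet pooled Variant F does — Simpson's reversal.
Device type is recorded after the variant and is itself shifted by it — it sits on the causal path from variant to outcome. Conditioning on a mediator would strip out part of the effect we want; the pooled comparison gives the total causal effect.
Pooled: Variant F 36.2% vs Variant A 23.0%; Variant F is higher overall.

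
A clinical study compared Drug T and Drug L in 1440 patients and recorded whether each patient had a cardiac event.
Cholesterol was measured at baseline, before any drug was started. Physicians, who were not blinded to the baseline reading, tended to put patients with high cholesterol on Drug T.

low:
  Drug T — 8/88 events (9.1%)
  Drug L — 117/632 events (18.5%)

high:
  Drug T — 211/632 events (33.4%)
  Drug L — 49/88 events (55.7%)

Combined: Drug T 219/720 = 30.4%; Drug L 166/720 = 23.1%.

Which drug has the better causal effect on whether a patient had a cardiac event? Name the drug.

Drug T

The stratified and pooled comparisons disagree (Drug T wins within each cholesterol; Drug L wins overall), so the answer turns on the causal role of cholesterol.
The imbalance in cholesterol arose from how patients were allocated, not from anything the drug did; and cholesterol independently affects the outcome. The pooled gap is confounded — condition on cholesterol.
Within each level — low: 9.1% vs 18.5%; high: 33.4% vs 55.7% — Drug T is lower every time.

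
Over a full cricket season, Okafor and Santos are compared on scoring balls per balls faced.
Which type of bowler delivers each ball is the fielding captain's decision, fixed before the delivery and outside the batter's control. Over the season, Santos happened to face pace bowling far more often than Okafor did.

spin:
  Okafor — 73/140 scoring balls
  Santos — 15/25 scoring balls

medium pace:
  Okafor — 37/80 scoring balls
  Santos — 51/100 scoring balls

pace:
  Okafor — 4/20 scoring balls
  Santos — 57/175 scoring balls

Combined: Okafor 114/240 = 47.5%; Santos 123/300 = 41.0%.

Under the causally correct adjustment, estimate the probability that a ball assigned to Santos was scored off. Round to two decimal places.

0.47

The imbalance in bowling type arose from how balls faced were allocated, not from anything the player did; and bowling type independently affects the outcome. The pooled gap is confounded — condition on bowling type.
Standardising Santos to the population bowling type mix: 0.306·15/25 + 0.333·51/100 + 0.361·57/175 = 0.471.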